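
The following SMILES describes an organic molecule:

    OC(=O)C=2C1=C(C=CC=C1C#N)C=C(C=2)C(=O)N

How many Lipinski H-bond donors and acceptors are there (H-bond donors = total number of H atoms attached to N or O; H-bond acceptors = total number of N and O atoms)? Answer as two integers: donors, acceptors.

Donors: find every N or O and count the H atoms it carries.
  atom 1 (O): bond orders sum to 1 → 1 H
  atom 3 (O): bond orders sum to 2 → 0 H
  atom 12 (N): bond orders sum to 3 → 0 H
  atom 17 (O): bond orders sum to 2 → 0 H
  atom 18 (N): bond orders sum to 1 → 2 H
Lipinski HBD = 3.
Acceptors: N atoms = 2, O atoms = 3 → HBA = 5.

3, 5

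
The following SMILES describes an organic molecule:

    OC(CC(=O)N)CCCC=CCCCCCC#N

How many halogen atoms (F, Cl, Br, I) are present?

Scan the SMILES for the halogen motif — none present.
Groups that are present: 1 alkene, 1 amide, 1 hydroxyl, 1 nitrile.

0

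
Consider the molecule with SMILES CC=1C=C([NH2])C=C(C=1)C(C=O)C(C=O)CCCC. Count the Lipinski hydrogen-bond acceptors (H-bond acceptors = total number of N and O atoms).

3

N atoms: 1; O atoms: 2.
Lipinski HBA = 1 + 2 = 3.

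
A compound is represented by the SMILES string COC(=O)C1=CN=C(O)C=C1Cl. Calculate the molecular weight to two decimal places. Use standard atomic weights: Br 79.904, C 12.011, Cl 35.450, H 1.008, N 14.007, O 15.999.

187.58 g/mol

First, the molecular formula is C7H6ClNO3 (counting implicit H from valence).
  C: 7 × 12.011 = 84.077
  Cl: 1 × 35.450 = 35.450
  H: 6 × 1.008 = 6.048
  N: 1 × 14.007 = 14.007
  O: 3 × 15.999 = 47.997
Sum: 7×12.011 + 1×35.450 + 6×1.008 + 1×14.007 + 3×15.999 = 187.579 → 187.58 g/mol.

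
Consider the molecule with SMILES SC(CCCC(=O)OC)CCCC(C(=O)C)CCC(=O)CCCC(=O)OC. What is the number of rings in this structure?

0

In SMILES, each pair of matching ring-closure digits denotes one ring-closing bond; the number of such bonds equals the number of independent rings.
Ring-closure bonds here: 0.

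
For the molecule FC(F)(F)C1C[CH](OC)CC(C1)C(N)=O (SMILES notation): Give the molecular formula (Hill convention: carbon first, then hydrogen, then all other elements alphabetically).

Walk through each heavy atom and fill implicit hydrogens from standard valence (C 4, N 3, O 2, S 2, halogen 1):
  atom 1: F (halogen, monovalent) → 0 H
  atom 2: C, bond orders sum to 4 (valence 4) → 0 H
  atom 3: F (halogen, monovalent) → 0 H
  atom 4: F (halogen, monovalent) → 0 H
  atom 5: C, bond orders sum to 3 (valence 4) → 1 H
  atom 6: C, bond orders sum to 2 (valence 4) → 2 H
  atom 7: C with explicit H count 1
  atom 8: O, bond orders sum to 2 (valence 2) → 0 H
  atom 9: C, bond orders sum to 1 (valence 4) → 3 H
  atom 10: C, bond orders sum to 2 (valence 4) → 2 H
  atom 11: C, bond orders sum to 3 (valence 4) → 1 H
  atom 12: C, bond orders sum to 2 (valence 4) → 2 H
  atom 13: C, bond orders sum to 4 (valence 4) → 0 H
  atom 14: N, bond orders sum to 1 (valence 3) → 2 H
  atom 15: O, bond orders sum to 2 (valence 2) → 0 H
Totals → C:9, H:14, F:3, N:1, O:2.

C9H14F3NO2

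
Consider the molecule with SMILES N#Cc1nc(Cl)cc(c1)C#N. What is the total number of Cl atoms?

Scan the SMILES for Cl atoms (remember two-letter symbols like Cl and Br are single atoms).
Chlorine count: 1.

1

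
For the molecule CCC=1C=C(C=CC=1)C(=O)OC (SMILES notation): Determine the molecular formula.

Walk through each heavy atom and fill implicit hydrogens from standard valence (C 4, N 3, O 2, S 2, halogen 1):
  atom 1: C, bond orders sum to 1 (valence 4) → 3 H
  atom 2: C, bond orders sum to 2 (valence 4) → 2 H
  atom 3: C, bond orders sum to 4 (valence 4) → 0 H
  atom 4: C, bond orders sum to 3 (valence 4) → 1 H
  atom 5: C, bond orders sum to 4 (valence 4) → 0 H
  atom 6: C, bond orders sum to 3 (valence 4) → 1 H
  atom 7: C, bond orders sum to 3 (valence 4) → 1 H
  atom 8: C, bond orders sum to 3 (valence 4) → 1 H
  atom 9: C, bond orders sum to 4 (valence 4) → 0 H
  atom 10: O, bond orders sum to 2 (valence 2) → 0 H
  atom 11: O, bond orders sum to 2 (valence 2) → 0 H
  atom 12: C, bond orders sum to 1 (valence 4) → 3 H
Totals → C:10, H:12, O:2.

C10H12O2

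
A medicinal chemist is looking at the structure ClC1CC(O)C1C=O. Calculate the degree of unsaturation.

2

Molecular formula: C5H7ClO2.
DoU = (2C + 2 + N − H − X) / 2, where X is the halogen count and O/S are ignored.
    = (2·5 + 2 + 0 − 7 − 1) / 2 = 4 / 2 = 2.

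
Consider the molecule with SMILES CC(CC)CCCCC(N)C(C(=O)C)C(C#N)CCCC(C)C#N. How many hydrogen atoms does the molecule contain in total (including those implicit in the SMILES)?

35

Walk through each heavy atom and fill implicit hydrogens from standard valence (C 4, N 3, O 2, S 2, halogen 1):
  atom 1: C, bond orders sum to 1 (valence 4) → 3 H
  atom 2: C, bond orders sum to 3 (valence 4) → 1 H
  atom 3: C, bond orders sum to 2 (valence 4) → 2 H
  atom 4: C, bond orders sum to 1 (valence 4) → 3 H
  atom 5: C, bond orders sum to 2 (valence 4) → 2 H
  atom 6: C, bond orders sum to 2 (valence 4) → 2 H
  atom 7: C, bond orders sum to 2 (valence 4) → 2 H
  atom 8: C, bond orders sum to 2 (valence 4) → 2 H
  atom 9: C, bond orders sum to 3 (valence 4) → 1 H
  atom 10: N, bond orders sum to 1 (valence 3) → 2 H
  atom 11: C, bond orders sum to 3 (valence 4) → 1 H
  atom 12: C, bond orders sum to 4 (valence 4) → 0 H
  atom 13: O, bond orders sum to 2 (valence 2) → 0 H
  atom 14: C, bond orders sum to 1 (valence 4) → 3 H
  atom 15: C, bond orders sum to 3 (valence 4) → 1 H
  atom 16: C, bond orders sum to 4 (valence 4) → 0 H
  atom 17: N, bond orders sum to 3 (valence 3) → 0 H
  atom 18: C, bond orders sum to 2 (valence 4) → 2 H
  atom 19: C, bond orders sum to 2 (valence 4) → 2 H
  atom 20: C, bond orders sum to 2 (valence 4) → 2 H
  atom 21: C, bond orders sum to 3 (valence 4) → 1 H
  atom 22: C, bond orders sum to 1 (valence 4) → 3 H
  atom 23: C, bond orders sum to 4 (valence 4) → 0 H
  atom 24: N, bond orders sum to 3 (valence 3) → 0 H
Total hydrogens: 35.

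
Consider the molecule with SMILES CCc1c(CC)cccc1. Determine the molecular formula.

C10H14

Walk through each heavy atom and fill implicit hydrogens from standard valence (C 4, N 3, O 2, S 2, halogen 1); for lowercase aromatic atoms, an aromatic c carries 1 H when it has two neighbours and 0 H with three, and aromatic n carries 0 H:
  atom 1: C, bond orders sum to 1 (valence 4) → 3 H
  atom 2: C, bond orders sum to 2 (valence 4) → 2 H
  atom 3: aromatic c, 3 neighbours → 0 H
  atom 4: aromatic c, 3 neighbours → 0 H
  atom 5: C, bond orders sum to 2 (valence 4) → 2 H
  atom 6: C, bond orders sum to 1 (valence 4) → 3 H
  atom 7: aromatic c, 2 neighbours → 1 H
  atom 8: aromatic c, 2 neighbours → 1 H
  atom 9: aromatic c, 2 neighbours → 1 H
  atom 10: aromatic c, 2 neighbours → 1 H
Totals → C:10, H:14.
In Hill order: C10H14.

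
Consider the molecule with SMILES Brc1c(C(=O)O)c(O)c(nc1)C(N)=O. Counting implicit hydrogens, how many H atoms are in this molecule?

Walk through each heavy atom and fill implicit hydrogens from standard valence (C 4, N 3, O 2, S 2, halogen 1); for lowercase aromatic atoms, an aromatic c carries 1 H when it has two neighbours and 0 H with three, and aromatic n carries 0 H:
  atom 1: Br (halogen, monovalent) → 0 H
  atom 2: aromatic c, 3 neighbours → 0 H
  atom 3: aromatic c, 3 neighbours → 0 H
  atom 4: C, bond orders sum to 4 (valence 4) → 0 H
  atom 5: O, bond orders sum to 2 (valence 2) → 0 H
  atom 6: O, bond orders sum to 1 (valence 2) → 1 H
  atom 7: aromatic c, 3 neighbours → 0 H
  atom 8: O, bond orders sum to 1 (valence 2) → 1 H
  atom 9: aromatic c, 3 neighbours → 0 H
  atom 10: aromatic n, 2 neighbours → 0 H
  atom 11: aromatic c, 2 neighbours → 1 H
  atom 12: C, bond orders sum to 4 (valence 4) → 0 H
  atom 13: N, bond orders sum to 1 (valence 3) → 2 H
  atom 14: O, bond orders sum to 2 (valence 2) → 0 H
Total hydrogens: 5.

5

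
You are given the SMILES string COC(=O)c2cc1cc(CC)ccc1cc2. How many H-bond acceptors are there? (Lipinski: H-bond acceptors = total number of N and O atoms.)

N atoms: 0; O atoms: 2.
Lipinski HBA = 0 + 2 = 2.

2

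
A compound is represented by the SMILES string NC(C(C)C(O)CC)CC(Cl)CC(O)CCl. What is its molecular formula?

Walk through each heavy atom and fill implicit hydrogens from standard valence (C 4, N 3, O 2, S 2, halogen 1):
  atom 1: N, bond orders sum to 1 (valence 3) → 2 H
  atom 2: C, bond orders sum to 3 (valence 4) → 1 H
  atom 3: C, bond orders sum to 3 (valence 4) → 1 H
  atom 4: C, bond orders sum to 1 (valence 4) → 3 H
  atom 5: C, bond orders sum to 3 (valence 4) → 1 H
  atom 6: O, bond orders sum to 1 (valence 2) → 1 H
  atom 7: C, bond orders sum to 2 (valence 4) → 2 H
  atom 8: C, bond orders sum to 1 (valence 4) → 3 H
  atom 9: C, bond orders sum to 2 (valence 4) → 2 H
  atom 10: C, bond orders sum to 3 (valence 4) → 1 H
  atom 11: Cl (halogen, monovalent) → 0 H
  atom 12: C, bond orders sum to 2 (valence 4) → 2 H
  atom 13: C, bond orders sum to 3 (valence 4) → 1 H
  atom 14: O, bond orders sum to 1 (valence 2) → 1 H
  atom 15: C, bond orders sum to 2 (valence 4) → 2 H
  atom 16: Cl (halogen, monovalent) → 0 H
Totals → C:11, H:23, Cl:2, N:1, O:2.
In Hill order: C11H23Cl2NO2.

C11H23Cl2NO2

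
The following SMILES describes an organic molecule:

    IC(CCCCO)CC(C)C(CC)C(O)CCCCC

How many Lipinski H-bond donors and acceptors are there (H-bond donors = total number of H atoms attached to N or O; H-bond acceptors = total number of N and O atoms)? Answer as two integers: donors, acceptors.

2, 2

Donors: find every N or O and count the H atoms it carries.
  atom 7 (O): bond orders sum to 1 → 1 H
  atom 15 (O): bond orders sum to 1 → 1 H
Lipinski HBD = 2.
Acceptors: N atoms = 0, O atoms = 2 → HBA = 2.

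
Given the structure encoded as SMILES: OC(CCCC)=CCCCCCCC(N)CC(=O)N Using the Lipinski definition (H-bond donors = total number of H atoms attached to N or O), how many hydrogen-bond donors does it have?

5

Donors: find every N or O and count the H atoms it carries.
  atom 1 (O): bond orders sum to 1 → 1 H
  atom 15 (N): bond orders sum to 1 → 2 H
  atom 18 (O): bond orders sum to 2 → 0 H
  atom 19 (N): bond orders sum to 1 → 2 H
Lipinski HBD = 5.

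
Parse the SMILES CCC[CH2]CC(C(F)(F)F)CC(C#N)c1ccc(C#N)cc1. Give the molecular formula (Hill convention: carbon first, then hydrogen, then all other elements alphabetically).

C17H19F3N2

Walk through each heavy atom and fill implicit hydrogens from standard valence (C 4, N 3, O 2, S 2, halogen 1); for lowercase aromatic atoms, an aromatic c carries 1 H when it has two neighbours and 0 H with three, and aromatic n carries 0 H:
  atom 1: C, bond orders sum to 1 (valence 4) → 3 H
  atom 2: C, bond orders sum to 2 (valence 4) → 2 H
  atom 3: C, bond orders sum to 2 (valence 4) → 2 H
  atom 4: C with explicit H count 2
  atom 5: C, bond orders sum to 2 (valence 4) → 2 H
  atom 6: C, bond orders sum to 3 (valence 4) → 1 H
  atom 7: C, bond orders sum to 4 (valence 4) → 0 H
  atom 8: F (halogen, monovalent) → 0 H
  atom 9: F (halogen, monovalent) → 0 H
  atom 10: F (halogen, monovalent) → 0 H
  atom 11: C, bond orders sum to 2 (valence 4) → 2 H
  atom 12: C, bond orders sum to 3 (valence 4) → 1 H
  atom 13: C, bond orders sum to 4 (valence 4) → 0 H
  atom 14: N, bond orders sum to 3 (valence 3) → 0 H
  atom 15: aromatic c, 3 neighbours → 0 H
  atom 16: aromatic c, 2 neighbours → 1 H
  atom 17: aromatic c, 2 neighbours → 1 H
  atom 18: aromatic c, 3 neighbours → 0 H
  atom 19: C, bond orders sum to 4 (valence 4) → 0 H
  atom 20: N, bond orders sum to 3 (valence 3) → 0 H
  atom 21: aromatic c, 2 neighbours → 1 H
  atom 22: aromatic c, 2 neighbours → 1 H
Totals → C:17, H:19, F:3, N:2.
In Hill order: C17H19F3N2.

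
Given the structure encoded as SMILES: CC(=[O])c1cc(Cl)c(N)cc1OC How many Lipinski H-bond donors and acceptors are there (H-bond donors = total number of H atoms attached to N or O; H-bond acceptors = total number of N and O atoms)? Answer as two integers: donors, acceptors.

Donors: find every N or O and count the H atoms it carries.
  atom 3 (O): bond orders sum to 2 → 0 H
  atom 9 (N): bond orders sum to 1 → 2 H
  atom 12 (O): bond orders sum to 2 → 0 H
Lipinski HBD = 2.
Acceptors: N atoms = 1, O atoms = 2 → HBA = 3.

2, 3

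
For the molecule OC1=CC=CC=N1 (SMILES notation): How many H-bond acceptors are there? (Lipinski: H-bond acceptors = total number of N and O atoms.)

N atoms: 1; O atoms: 1.
Lipinski HBA = 1 + 1 = 2.

2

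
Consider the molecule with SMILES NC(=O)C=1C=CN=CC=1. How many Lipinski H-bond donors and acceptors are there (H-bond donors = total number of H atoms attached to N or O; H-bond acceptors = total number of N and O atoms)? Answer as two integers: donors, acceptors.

2, 3

Donors: find every N or O and count the H atoms it carries.
  atom 1 (N): bond orders sum to 1 → 2 H
  atom 3 (O): bond orders sum to 2 → 0 H
  atom 7 (N): bond orders sum to 3 → 0 H
Lipinski HBD = 2.
Acceptors: N atoms = 2, O atoms = 1 → HBA = 3.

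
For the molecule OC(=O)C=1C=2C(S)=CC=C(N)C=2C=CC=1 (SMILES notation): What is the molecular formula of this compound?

C11H9NO2S

Walk through each heavy atom and fill implicit hydrogens from standard valence (C 4, N 3, O 2, S 2, halogen 1):
  atom 1: O, bond orders sum to 1 (valence 2) → 1 H
  atom 2: C, bond orders sum to 4 (valence 4) → 0 H
  atom 3: O, bond orders sum to 2 (valence 2) → 0 H
  atom 4: C, bond orders sum to 4 (valence 4) → 0 H
  atom 5: C, bond orders sum to 4 (valence 4) → 0 H
  atom 6: C, bond orders sum to 4 (valence 4) → 0 H
  atom 7: S, bond orders sum to 1 (valence 2) → 1 H
  atom 8: C, bond orders sum to 3 (valence 4) → 1 H
  atom 9: C, bond orders sum to 3 (valence 4) → 1 H
  atom 10: C, bond orders sum to 4 (valence 4) → 0 H
  atom 11: N, bond orders sum to 1 (valence 3) → 2 H
  atom 12: C, bond orders sum to 4 (valence 4) → 0 H
  atom 13: C, bond orders sum to 3 (valence 4) → 1 H
  atom 14: C, bond orders sum to 3 (valence 4) → 1 H
  atom 15: C, bond orders sum to 3 (valence 4) → 1 H
Totals → C:11, H:9, N:1, O:2, S:1.
In Hill order: C11H9NO2S.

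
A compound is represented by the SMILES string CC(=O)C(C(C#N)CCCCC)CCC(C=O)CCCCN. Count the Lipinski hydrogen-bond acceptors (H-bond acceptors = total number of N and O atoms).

4

N atoms: 2; O atoms: 2.
Lipinski HBA = 2 + 2 = 4.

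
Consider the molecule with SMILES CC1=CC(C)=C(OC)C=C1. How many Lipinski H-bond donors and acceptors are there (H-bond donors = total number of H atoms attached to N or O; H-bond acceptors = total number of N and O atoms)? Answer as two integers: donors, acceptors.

Donors: find every N or O and count the H atoms it carries.
  atom 7 (O): bond orders sum to 2 → 0 H
Lipinski HBD = 0.
Acceptors: N atoms = 0, O atoms = 1 → HBA = 1.

0, 1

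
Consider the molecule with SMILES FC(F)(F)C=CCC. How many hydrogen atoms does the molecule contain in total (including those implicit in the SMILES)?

Walk through each heavy atom and fill implicit hydrogens from standard valence (C 4, N 3, O 2, S 2, halogen 1):
  atom 1: F (halogen, monovalent) → 0 H
  atom 2: C, bond orders sum to 4 (valence 4) → 0 H
  atom 3: F (halogen, monovalent) → 0 H
  atom 4: F (halogen, monovalent) → 0 H
  atom 5: C, bond orders sum to 3 (valence 4) → 1 H
  atom 6: C, bond orders sum to 3 (valence 4) → 1 H
  atom 7: C, bond orders sum to 2 (valence 4) → 2 H
  atom 8: C, bond orders sum to 1 (valence 4) → 3 H
Total hydrogens: 7.

7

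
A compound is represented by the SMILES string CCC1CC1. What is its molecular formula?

Walk through each heavy atom and fill implicit hydrogens from standard valence (C 4, N 3, O 2, S 2, halogen 1):
  atom 1: C, bond orders sum to 1 (valence 4) → 3 H
  atom 2: C, bond orders sum to 2 (valence 4) → 2 H
  atom 3: C, bond orders sum to 3 (valence 4) → 1 H
  atom 4: C, bond orders sum to 2 (valence 4) → 2 H
  atom 5: C, bond orders sum to 2 (valence 4) → 2 H
Totals → C:5, H:10.

C5H10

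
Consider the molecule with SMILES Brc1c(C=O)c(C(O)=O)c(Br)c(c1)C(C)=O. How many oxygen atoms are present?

4

Scan the SMILES for O atoms (remember two-letter symbols like Cl and Br are single atoms).
Oxygen count: 4.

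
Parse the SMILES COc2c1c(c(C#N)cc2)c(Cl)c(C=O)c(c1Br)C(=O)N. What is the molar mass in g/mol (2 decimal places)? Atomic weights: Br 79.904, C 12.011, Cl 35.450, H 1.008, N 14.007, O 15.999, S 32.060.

367.58 g/mol

First, the molecular formula is C14H8BrClN2O3 (counting implicit H from valence).
  Br: 1 × 79.904 = 79.904
  C: 14 × 12.011 = 168.154
  Cl: 1 × 35.450 = 35.450
  H: 8 × 1.008 = 8.064
  N: 2 × 14.007 = 28.014
  O: 3 × 15.999 = 47.997
Sum: 1×79.904 + 14×12.011 + 1×35.450 + 8×1.008 + 2×14.007 + 3×15.999 = 367.583 → 367.58 g/mol.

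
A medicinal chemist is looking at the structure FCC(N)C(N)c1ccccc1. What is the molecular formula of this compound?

Walk through each heavy atom and fill implicit hydrogens from standard valence (C 4, N 3, O 2, S 2, halogen 1); for lowercase aromatic atoms, an aromatic c carries 1 H when it has two neighbours and 0 H with three, and aromatic n carries 0 H:
  atom 1: F (halogen, monovalent) → 0 H
  atom 2: C, bond orders sum to 2 (valence 4) → 2 H
  atom 3: C, bond orders sum to 3 (valence 4) → 1 H
  atom 4: N, bond orders sum to 1 (valence 3) → 2 H
  atom 5: C, bond orders sum to 3 (valence 4) → 1 H
  atom 6: N, bond orders sum to 1 (valence 3) → 2 H
  atom 7: aromatic c, 3 neighbours → 0 H
  atom 8: aromatic c, 2 neighbours → 1 H
  atom 9: aromatic c, 2 neighbours → 1 H
  atom 10: aromatic c, 2 neighbours → 1 H
  atom 11: aromatic c, 2 neighbours → 1 H
  atom 12: aromatic c, 2 neighbours → 1 H
Totals → C:9, H:13, F:1, N:2.
In Hill order: C9H13FN2.

C9H13FN2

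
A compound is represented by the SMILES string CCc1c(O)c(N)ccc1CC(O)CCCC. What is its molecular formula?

Walk through each heavy atom and fill implicit hydrogens from standard valence (C 4, N 3, O 2, S 2, halogen 1); for lowercase aromatic atoms, an aromatic c carries 1 H when it has two neighbours and 0 H with three, and aromatic n carries 0 H:
  atom 1: C, bond orders sum to 1 (valence 4) → 3 H
  atom 2: C, bond orders sum to 2 (valence 4) → 2 H
  atom 3: aromatic c, 3 neighbours → 0 H
  atom 4: aromatic c, 3 neighbours → 0 H
  atom 5: O, bond orders sum to 1 (valence 2) → 1 H
  atom 6: aromatic c, 3 neighbours → 0 H
  atom 7: N, bond orders sum to 1 (valence 3) → 2 H
  atom 8: aromatic c, 2 neighbours → 1 H
  atom 9: aromatic c, 2 neighbours → 1 H
  atom 10: aromatic c, 3 neighbours → 0 H
  atom 11: C, bond orders sum to 2 (valence 4) → 2 H
  atom 12: C, bond orders sum to 3 (valence 4) → 1 H
  atom 13: O, bond orders sum to 1 (valence 2) → 1 H
  atom 14: C, bond orders sum to 2 (valence 4) → 2 H
  atom 15: C, bond orders sum to 2 (valence 4) → 2 H
  atom 16: C, bond orders sum to 2 (valence 4) → 2 H
  atom 17: C, bond orders sum to 1 (valence 4) → 3 H
Totals → C:14, H:23, N:1, O:2.

C14H23NO2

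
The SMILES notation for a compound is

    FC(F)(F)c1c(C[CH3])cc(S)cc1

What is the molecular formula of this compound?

C9H9F3S

Walk through each heavy atom and fill implicit hydrogens from standard valence (C 4, N 3, O 2, S 2, halogen 1); for lowercase aromatic atoms, an aromatic c carries 1 H when it has two neighbours and 0 H with three, and aromatic n carries 0 H:
  atom 1: F (halogen, monovalent) → 0 H
  atom 2: C, bond orders sum to 4 (valence 4) → 0 H
  atom 3: F (halogen, monovalent) → 0 H
  atom 4: F (halogen, monovalent) → 0 H
  atom 5: aromatic c, 3 neighbours → 0 H
  atom 6: aromatic c, 3 neighbours → 0 H
  atom 7: C, bond orders sum to 2 (valence 4) → 2 H
  atom 8: C with explicit H count 3
  atom 9: aromatic c, 2 neighbours → 1 H
  atom 10: aromatic c, 3 neighbours → 0 H
  atom 11: S, bond orders sum to 1 (valence 2) → 1 H
  atom 12: aromatic c, 2 neighbours → 1 H
  atom 13: aromatic c, 2 neighbours → 1 H
Totals → C:9, H:9, F:3, S:1.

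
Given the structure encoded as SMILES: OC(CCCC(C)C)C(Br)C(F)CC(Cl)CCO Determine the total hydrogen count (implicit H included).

25

Walk through each heavy atom and fill implicit hydrogens from standard valence (C 4, N 3, O 2, S 2, halogen 1):
  atom 1: O, bond orders sum to 1 (valence 2) → 1 H
  atom 2: C, bond orders sum to 3 (valence 4) → 1 H
  atom 3: C, bond orders sum to 2 (valence 4) → 2 H
  atom 4: C, bond orders sum to 2 (valence 4) → 2 H
  atom 5: C, bond orders sum to 2 (valence 4) → 2 H
  atom 6: C, bond orders sum to 3 (valence 4) → 1 H
  atom 7: C, bond orders sum to 1 (valence 4) → 3 H
  atom 8: C, bond orders sum to 1 (valence 4) → 3 H
  atom 9: C, bond orders sum to 3 (valence 4) → 1 H
  atom 10: Br (halogen, monovalent) → 0 H
  atom 11: C, bond orders sum to 3 (valence 4) → 1 H
  atom 12: F (halogen, monovalent) → 0 H
  atom 13: C, bond orders sum to 2 (valence 4) → 2 H
  atom 14: C, bond orders sum to 3 (valence 4) → 1 H
  atom 15: Cl (halogen, monovalent) → 0 H
  atom 16: C, bond orders sum to 2 (valence 4) → 2 H
  atom 17: C, bond orders sum to 2 (valence 4) → 2 H
  atom 18: O, bond orders sum to 1 (valence 2) → 1 H
Total hydrogens: 25.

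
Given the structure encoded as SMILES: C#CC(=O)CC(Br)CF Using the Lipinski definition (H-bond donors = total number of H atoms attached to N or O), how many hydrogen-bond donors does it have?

Donors: find every N or O and count the H atoms it carries.
  atom 4 (O): bond orders sum to 2 → 0 H
Lipinski HBD = 0.

0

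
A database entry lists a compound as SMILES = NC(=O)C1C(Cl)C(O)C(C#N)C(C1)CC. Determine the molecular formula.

Walk through each heavy atom and fill implicit hydrogens from standard valence (C 4, N 3, O 2, S 2, halogen 1):
  atom 1: N, bond orders sum to 1 (valence 3) → 2 H
  atom 2: C, bond orders sum to 4 (valence 4) → 0 H
  atom 3: O, bond orders sum to 2 (valence 2) → 0 H
  atom 4: C, bond orders sum to 3 (valence 4) → 1 H
  atom 5: C, bond orders sum to 3 (valence 4) → 1 H
  atom 6: Cl (halogen, monovalent) → 0 H
  atom 7: C, bond orders sum to 3 (valence 4) → 1 H
  atom 8: O, bond orders sum to 1 (valence 2) → 1 H
  atom 9: C, bond orders sum to 3 (valence 4) → 1 H
  atom 10: C, bond orders sum to 4 (valence 4) → 0 H
  atom 11: N, bond orders sum to 3 (valence 3) → 0 H
  atom 12: C, bond orders sum to 3 (valence 4) → 1 H
  atom 13: C, bond orders sum to 2 (valence 4) → 2 H
  atom 14: C, bond orders sum to 2 (valence 4) → 2 H
  atom 15: C, bond orders sum to 1 (valence 4) → 3 H
Totals → C:10, H:15, Cl:1, N:2, O:2.

C10H15ClN2O2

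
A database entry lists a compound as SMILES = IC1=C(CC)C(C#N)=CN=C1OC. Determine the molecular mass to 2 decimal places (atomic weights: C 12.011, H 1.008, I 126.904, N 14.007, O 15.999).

First, the molecular formula is C9H9IN2O (counting implicit H from valence).
  C: 9 × 12.011 = 108.099
  H: 9 × 1.008 = 9.072
  I: 1 × 126.904 = 126.904
  N: 2 × 14.007 = 28.014
  O: 1 × 15.999 = 15.999
Sum: 9×12.011 + 9×1.008 + 1×126.904 + 2×14.007 + 1×15.999 = 288.088 → 288.09 g/mol.

288.09 g/mol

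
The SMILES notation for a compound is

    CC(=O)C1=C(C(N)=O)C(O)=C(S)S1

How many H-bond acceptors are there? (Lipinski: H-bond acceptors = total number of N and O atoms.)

4

N atoms: 1; O atoms: 3.
Lipinski HBA = 1 + 3 = 4.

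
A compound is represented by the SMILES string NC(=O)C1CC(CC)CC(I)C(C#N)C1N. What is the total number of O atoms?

Scan the SMILES for O atoms (remember two-letter symbols like Cl and Br are single atoms).
Oxygen count: 1.

1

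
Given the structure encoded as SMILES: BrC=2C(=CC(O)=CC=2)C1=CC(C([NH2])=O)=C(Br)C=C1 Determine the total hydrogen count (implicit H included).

9

Walk through each heavy atom and fill implicit hydrogens from standard valence (C 4, N 3, O 2, S 2, halogen 1):
  atom 1: Br (halogen, monovalent) → 0 H
  atom 2: C, bond orders sum to 4 (valence 4) → 0 H
  atom 3: C, bond orders sum to 4 (valence 4) → 0 H
  atom 4: C, bond orders sum to 3 (valence 4) → 1 H
  atom 5: C, bond orders sum to 4 (valence 4) → 0 H
  atom 6: O, bond orders sum to 1 (valence 2) → 1 H
  atom 7: C, bond orders sum to 3 (valence 4) → 1 H
  atom 8: C, bond orders sum to 3 (valence 4) → 1 H
  atom 9: C, bond orders sum to 4 (valence 4) → 0 H
  atom 10: C, bond orders sum to 3 (valence 4) → 1 H
  atom 11: C, bond orders sum to 4 (valence 4) → 0 H
  atom 12: C, bond orders sum to 4 (valence 4) → 0 H
  atom 13: N with explicit H count 2
  atom 14: O, bond orders sum to 2 (valence 2) → 0 H
  atom 15: C, bond orders sum to 4 (valence 4) → 0 H
  atom 16: Br (halogen, monovalent) → 0 H
  atom 17: C, bond orders sum to 3 (valence 4) → 1 H
  atom 18: C, bond orders sum to 3 (valence 4) → 1 H
Total hydrogens: 9.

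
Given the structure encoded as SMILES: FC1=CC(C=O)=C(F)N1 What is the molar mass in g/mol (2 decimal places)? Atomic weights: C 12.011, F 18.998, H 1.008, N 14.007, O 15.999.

131.08 g/mol

First, the molecular formula is C5H3F2NO (counting implicit H from valence).
  C: 5 × 12.011 = 60.055
  F: 2 × 18.998 = 37.996
  H: 3 × 1.008 = 3.024
  N: 1 × 14.007 = 14.007
  O: 1 × 15.999 = 15.999
Sum: 5×12.011 + 2×18.998 + 3×1.008 + 1×14.007 + 1×15.999 = 131.081 → 131.08 g/mol.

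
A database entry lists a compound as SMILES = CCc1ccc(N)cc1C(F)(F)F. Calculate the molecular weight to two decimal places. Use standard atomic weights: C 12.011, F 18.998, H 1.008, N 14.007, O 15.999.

189.18 g/mol

First, the molecular formula is C9H10F3N (counting implicit H from valence).
  C: 9 × 12.011 = 108.099
  F: 3 × 18.998 = 56.994
  H: 10 × 1.008 = 10.080
  N: 1 × 14.007 = 14.007
Sum: 9×12.011 + 3×18.998 + 10×1.008 + 1×14.007 = 189.180 → 189.18 g/mol.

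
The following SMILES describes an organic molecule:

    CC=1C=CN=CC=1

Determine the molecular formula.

C6H7N

Walk through each heavy atom and fill implicit hydrogens from standard valence (C 4, N 3, O 2, S 2, halogen 1):
  atom 1: C, bond orders sum to 1 (valence 4) → 3 H
  atom 2: C, bond orders sum to 4 (valence 4) → 0 H
  atom 3: C, bond orders sum to 3 (valence 4) → 1 H
  atom 4: C, bond orders sum to 3 (valence 4) → 1 H
  atom 5: N, bond orders sum to 3 (valence 3) → 0 H
  atom 6: C, bond orders sum to 3 (valence 4) → 1 H
  atom 7: C, bond orders sum to 3 (valence 4) → 1 H
Totals → C:6, H:7, N:1.
In Hill order: C6H7N.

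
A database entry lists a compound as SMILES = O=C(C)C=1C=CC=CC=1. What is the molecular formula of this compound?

Walk through each heavy atom and fill implicit hydrogens from standard valence (C 4, N 3, O 2, S 2, halogen 1):
  atom 1: O, bond orders sum to 2 (valence 2) → 0 H
  atom 2: C, bond orders sum to 4 (valence 4) → 0 H
  atom 3: C, bond orders sum to 1 (valence 4) → 3 H
  atom 4: C, bond orders sum to 4 (valence 4) → 0 H
  atom 5: C, bond orders sum to 3 (valence 4) → 1 H
  atom 6: C, bond orders sum to 3 (valence 4) → 1 H
  atom 7: C, bond orders sum to 3 (valence 4) → 1 H
  atom 8: C, bond orders sum to 3 (valence 4) → 1 H
  atom 9: C, bond orders sum to 3 (valence 4) → 1 H
Totals → C:8, H:8, O:1.
In Hill order: C8H8O.

C8H8O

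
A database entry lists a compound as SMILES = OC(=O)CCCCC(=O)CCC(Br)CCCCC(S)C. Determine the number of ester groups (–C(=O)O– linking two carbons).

Scan the SMILES for the ester motif — none present.
Groups that are present: 1 carboxylic acid, 1 ketone, 1 thiol.

0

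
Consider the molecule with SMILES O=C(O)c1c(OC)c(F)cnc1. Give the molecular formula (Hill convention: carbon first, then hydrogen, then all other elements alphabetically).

C7H6FNO3

Walk through each heavy atom and fill implicit hydrogens from standard valence (C 4, N 3, O 2, S 2, halogen 1); for lowercase aromatic atoms, an aromatic c carries 1 H when it has two neighbours and 0 H with three, and aromatic n carries 0 H:
  atom 1: O, bond orders sum to 2 (valence 2) → 0 H
  atom 2: C, bond orders sum to 4 (valence 4) → 0 H
  atom 3: O, bond orders sum to 1 (valence 2) → 1 H
  atom 4: aromatic c, 3 neighbours → 0 H
  atom 5: aromatic c, 3 neighbours → 0 H
  atom 6: O, bond orders sum to 2 (valence 2) → 0 H
  atom 7: C, bond orders sum to 1 (valence 4) → 3 H
  atom 8: aromatic c, 3 neighbours → 0 H
  atom 9: F (halogen, monovalent) → 0 H
  atom 10: aromatic c, 2 neighbours → 1 H
  atom 11: aromatic n, 2 neighbours → 0 H
  atom 12: aromatic c, 2 neighbours → 1 H
Totals → C:7, H:6, F:1, N:1, O:3.
In Hill order: C7H6FNO3.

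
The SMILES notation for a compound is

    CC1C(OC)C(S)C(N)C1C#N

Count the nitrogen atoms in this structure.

2

Scan the SMILES for N atoms (remember two-letter symbols like Cl and Br are single atoms).
Nitrogen count: 2.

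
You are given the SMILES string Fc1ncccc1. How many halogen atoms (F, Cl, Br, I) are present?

1

Halogen atoms appear at heavy-atom position 1 (1×F).
Halogen count: 1.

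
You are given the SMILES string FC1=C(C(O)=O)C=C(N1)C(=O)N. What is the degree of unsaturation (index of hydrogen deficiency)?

5

Degree of unsaturation = (number of rings) + (number of π bonds).
Ring closures in the SMILES: 1.
π bonds: 4 double bonds (each 1 DoU) → 4 DoU from unsaturation.
Total DoU = 1 + 4 = 5.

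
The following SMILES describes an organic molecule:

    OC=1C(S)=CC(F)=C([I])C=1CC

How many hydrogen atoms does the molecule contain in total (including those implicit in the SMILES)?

Walk through each heavy atom and fill implicit hydrogens from standard valence (C 4, N 3, O 2, S 2, halogen 1):
  atom 1: O, bond orders sum to 1 (valence 2) → 1 H
  atom 2: C, bond orders sum to 4 (valence 4) → 0 H
  atom 3: C, bond orders sum to 4 (valence 4) → 0 H
  atom 4: S, bond orders sum to 1 (valence 2) → 1 H
  atom 5: C, bond orders sum to 3 (valence 4) → 1 H
  atom 6: C, bond orders sum to 4 (valence 4) → 0 H
  atom 7: F (halogen, monovalent) → 0 H
  atom 8: C, bond orders sum to 4 (valence 4) → 0 H
  atom 9: I with explicit H count 0
  atom 10: C, bond orders sum to 4 (valence 4) → 0 H
  atom 11: C, bond orders sum to 2 (valence 4) → 2 H
  atom 12: C, bond orders sum to 1 (valence 4) → 3 H
Total hydrogens: 8.

8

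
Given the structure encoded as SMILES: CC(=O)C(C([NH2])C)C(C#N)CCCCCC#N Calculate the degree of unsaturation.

Molecular formula: C13H21N3O.
DoU = (2C + 2 + N − H − X) / 2, where X is the halogen count and O/S are ignored.
    = (2·13 + 2 + 3 − 21 − 0) / 2 = 10 / 2 = 5.

5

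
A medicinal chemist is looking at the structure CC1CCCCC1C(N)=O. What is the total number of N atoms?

1

Scan the SMILES for N atoms (remember two-letter symbols like Cl and Br are single atoms).
Nitrogen count: 1.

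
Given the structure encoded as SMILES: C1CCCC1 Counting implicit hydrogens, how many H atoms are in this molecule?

10

Walk through each heavy atom and fill implicit hydrogens from standard valence (C 4, N 3, O 2, S 2, halogen 1):
  atom 1: C, bond orders sum to 2 (valence 4) → 2 H
  atom 2: C, bond orders sum to 2 (valence 4) → 2 H
  atom 3: C, bond orders sum to 2 (valence 4) → 2 H
  atom 4: C, bond orders sum to 2 (valence 4) → 2 H
  atom 5: C, bond orders sum to 2 (valence 4) → 2 H
Total hydrogens: 10.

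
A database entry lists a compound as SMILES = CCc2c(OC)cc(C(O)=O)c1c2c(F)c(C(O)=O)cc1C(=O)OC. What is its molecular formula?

C17H15FO7

Walk through each heavy atom and fill implicit hydrogens from standard valence (C 4, N 3, O 2, S 2, halogen 1); for lowercase aromatic atoms, an aromatic c carries 1 H when it has two neighbours and 0 H with three, and aromatic n carries 0 H:
  atom 1: C, bond orders sum to 1 (valence 4) → 3 H
  atom 2: C, bond orders sum to 2 (valence 4) → 2 H
  atom 3: aromatic c, 3 neighbours → 0 H
  atom 4: aromatic c, 3 neighbours → 0 H
  atom 5: O, bond orders sum to 2 (valence 2) → 0 H
  atom 6: C, bond orders sum to 1 (valence 4) → 3 H
  atom 7: aromatic c, 2 neighbours → 1 H
  atom 8: aromatic c, 3 neighbours → 0 H
  atom 9: C, bond orders sum to 4 (valence 4) → 0 H
  atom 10: O, bond orders sum to 1 (valence 2) → 1 H
  atom 11: O, bond orders sum to 2 (valence 2) → 0 H
  atom 12: aromatic c, 3 neighbours → 0 H
  atom 13: aromatic c, 3 neighbours → 0 H
  atom 14: aromatic c, 3 neighbours → 0 H
  atom 15: F (halogen, monovalent) → 0 H
  atom 16: aromatic c, 3 neighbours → 0 H
  atom 17: C, bond orders sum to 4 (valence 4) → 0 H
  atom 18: O, bond orders sum to 1 (valence 2) → 1 H
  atom 19: O, bond orders sum to 2 (valence 2) → 0 H
  atom 20: aromatic c, 2 neighbours → 1 H
  atom 21: aromatic c, 3 neighbours → 0 H
  atom 22: C, bond orders sum to 4 (valence 4) → 0 H
  atom 23: O, bond orders sum to 2 (valence 2) → 0 H
  atom 24: O, bond orders sum to 2 (valence 2) → 0 H
  atom 25: C, bond orders sum to 1 (valence 4) → 3 H
Totals → C:17, H:15, F:1, O:7.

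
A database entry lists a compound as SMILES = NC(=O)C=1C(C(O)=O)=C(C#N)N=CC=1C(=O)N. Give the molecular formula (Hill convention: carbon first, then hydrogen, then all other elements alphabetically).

C9H6N4O4

Walk through each heavy atom and fill implicit hydrogens from standard valence (C 4, N 3, O 2, S 2, halogen 1):
  atom 1: N, bond orders sum to 1 (valence 3) → 2 H
  atom 2: C, bond orders sum to 4 (valence 4) → 0 H
  atom 3: O, bond orders sum to 2 (valence 2) → 0 H
  atom 4: C, bond orders sum to 4 (valence 4) → 0 H
  atom 5: C, bond orders sum to 4 (valence 4) → 0 H
  atom 6: C, bond orders sum to 4 (valence 4) → 0 H
  atom 7: O, bond orders sum to 1 (valence 2) → 1 H
  atom 8: O, bond orders sum to 2 (valence 2) → 0 H
  atom 9: C, bond orders sum to 4 (valence 4) → 0 H
  atom 10: C, bond orders sum to 4 (valence 4) → 0 H
  atom 11: N, bond orders sum to 3 (valence 3) → 0 H
  atom 12: N, bond orders sum to 3 (valence 3) → 0 H
  atom 13: C, bond orders sum to 3 (valence 4) → 1 H
  atom 14: C, bond orders sum to 4 (valence 4) → 0 H
  atom 15: C, bond orders sum to 4 (valence 4) → 0 H
  atom 16: O, bond orders sum to 2 (valence 2) → 0 H
  atom 17: N, bond orders sum to 1 (valence 3) → 2 H
Totals → C:9, H:6, N:4, O:4.
In Hill order: C9H6N4O4.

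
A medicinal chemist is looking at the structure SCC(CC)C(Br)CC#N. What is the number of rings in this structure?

0

In SMILES, each pair of matching ring-closure digits denotes one ring-closing bond; the number of such bonds equals the number of independent rings.
Ring-closure bonds here: 0.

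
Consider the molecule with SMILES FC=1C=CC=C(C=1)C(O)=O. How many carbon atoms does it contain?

7

Count every carbon token in the SMILES (each C, including those in ring-closure positions and inside branches).
Carbon count: 7.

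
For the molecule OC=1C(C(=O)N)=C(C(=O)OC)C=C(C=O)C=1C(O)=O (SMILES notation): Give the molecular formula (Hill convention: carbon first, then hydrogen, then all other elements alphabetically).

C11H9NO7

Walk through each heavy atom and fill implicit hydrogens from standard valence (C 4, N 3, O 2, S 2, halogen 1):
  atom 1: O, bond orders sum to 1 (valence 2) → 1 H
  atom 2: C, bond orders sum to 4 (valence 4) → 0 H
  atom 3: C, bond orders sum to 4 (valence 4) → 0 H
  atom 4: C, bond orders sum to 4 (valence 4) → 0 H
  atom 5: O, bond orders sum to 2 (valence 2) → 0 H
  atom 6: N, bond orders sum to 1 (valence 3) → 2 H
  atom 7: C, bond orders sum to 4 (valence 4) → 0 H
  atom 8: C, bond orders sum to 4 (valence 4) → 0 H
  atom 9: O, bond orders sum to 2 (valence 2) → 0 H
  atom 10: O, bond orders sum to 2 (valence 2) → 0 H
  atom 11: C, bond orders sum to 1 (valence 4) → 3 H
  atom 12: C, bond orders sum to 3 (valence 4) → 1 H
  atom 13: C, bond orders sum to 4 (valence 4) → 0 H
  atom 14: C, bond orders sum to 3 (valence 4) → 1 H
  atom 15: O, bond orders sum to 2 (valence 2) → 0 H
  atom 16: C, bond orders sum to 4 (valence 4) → 0 H
  atom 17: C, bond orders sum to 4 (valence 4) → 0 H
  atom 18: O, bond orders sum to 1 (valence 2) → 1 H
  atom 19: O, bond orders sum to 2 (valence 2) → 0 H
Totals → C:11, H:9, N:1, O:7.
In Hill order: C11H9NO7.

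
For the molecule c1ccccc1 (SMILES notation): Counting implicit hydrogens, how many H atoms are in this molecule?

Walk through each heavy atom and fill implicit hydrogens from standard valence (C 4, N 3, O 2, S 2, halogen 1); for lowercase aromatic atoms, an aromatic c carries 1 H when it has two neighbours and 0 H with three, and aromatic n carries 0 H:
  atom 1: aromatic c, 2 neighbours → 1 H
  atom 2: aromatic c, 2 neighbours → 1 H
  atom 3: aromatic c, 2 neighbours → 1 H
  atom 4: aromatic c, 2 neighbours → 1 H
  atom 5: aromatic c, 2 neighbours → 1 H
  atom 6: aromatic c, 2 neighbours → 1 H
Total hydrogens: 6.

6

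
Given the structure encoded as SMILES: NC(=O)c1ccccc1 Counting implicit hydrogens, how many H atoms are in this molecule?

Walk through each heavy atom and fill implicit hydrogens from standard valence (C 4, N 3, O 2, S 2, halogen 1); for lowercase aromatic atoms, an aromatic c carries 1 H when it has two neighbours and 0 H with three, and aromatic n carries 0 H:
  atom 1: N, bond orders sum to 1 (valence 3) → 2 H
  atom 2: C, bond orders sum to 4 (valence 4) → 0 H
  atom 3: O, bond orders sum to 2 (valence 2) → 0 H
  atom 4: aromatic c, 3 neighbours → 0 H
  atom 5: aromatic c, 2 neighbours → 1 H
  atom 6: aromatic c, 2 neighbours → 1 H
  atom 7: aromatic c, 2 neighbours → 1 H
  atom 8: aromatic c, 2 neighbours → 1 H
  atom 9: aromatic c, 2 neighbours → 1 H
Total hydrogens: 7.

7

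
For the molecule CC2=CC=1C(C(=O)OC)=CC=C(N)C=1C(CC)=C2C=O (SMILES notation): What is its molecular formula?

C16H17NO3

Walk through each heavy atom and fill implicit hydrogens from standard valence (C 4, N 3, O 2, S 2, halogen 1):
  atom 1: C, bond orders sum to 1 (valence 4) → 3 H
  atom 2: C, bond orders sum to 4 (valence 4) → 0 H
  atom 3: C, bond orders sum to 3 (valence 4) → 1 H
  atom 4: C, bond orders sum to 4 (valence 4) → 0 H
  atom 5: C, bond orders sum to 4 (valence 4) → 0 H
  atom 6: C, bond orders sum to 4 (valence 4) → 0 H
  atom 7: O, bond orders sum to 2 (valence 2) → 0 H
  atom 8: O, bond orders sum to 2 (valence 2) → 0 H
  atom 9: C, bond orders sum to 1 (valence 4) → 3 H
  atom 10: C, bond orders sum to 3 (valence 4) → 1 H
  atom 11: C, bond orders sum to 3 (valence 4) → 1 H
  atom 12: C, bond orders sum to 4 (valence 4) → 0 H
  atom 13: N, bond orders sum to 1 (valence 3) → 2 H
  atom 14: C, bond orders sum to 4 (valence 4) → 0 H
  atom 15: C, bond orders sum to 4 (valence 4) → 0 H
  atom 16: C, bond orders sum to 2 (valence 4) → 2 H
  atom 17: C, bond orders sum to 1 (valence 4) → 3 H
  atom 18: C, bond orders sum to 4 (valence 4) → 0 H
  atom 19: C, bond orders sum to 3 (valence 4) → 1 H
  atom 20: O, bond orders sum to 2 (valence 2) → 0 H
Totals → C:16, H:17, N:1, O:3.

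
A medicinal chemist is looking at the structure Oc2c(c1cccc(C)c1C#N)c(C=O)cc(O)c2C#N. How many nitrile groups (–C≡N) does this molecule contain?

The nitrile motif appears at heavy-atom positions 11, 20 in the SMILES.
Other groups present: 1 aldehyde, 2 hydroxyl.
Nitrile count: 2.

2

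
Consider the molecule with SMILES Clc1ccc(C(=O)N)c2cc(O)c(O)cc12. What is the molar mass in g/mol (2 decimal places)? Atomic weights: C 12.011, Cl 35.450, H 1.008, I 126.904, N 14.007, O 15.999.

237.64 g/mol

First, the molecular formula is C11H8ClNO3 (counting implicit H from valence).
  C: 11 × 12.011 = 132.121
  Cl: 1 × 35.450 = 35.450
  H: 8 × 1.008 = 8.064
  N: 1 × 14.007 = 14.007
  O: 3 × 15.999 = 47.997
Sum: 11×12.011 + 1×35.450 + 8×1.008 + 1×14.007 + 3×15.999 = 237.639 → 237.64 g/mol.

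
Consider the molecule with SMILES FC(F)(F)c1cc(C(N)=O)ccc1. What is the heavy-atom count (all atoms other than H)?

Every atom symbol written in the SMILES (organic subset) is one heavy atom; implicit H are not written.
Heavy atoms by element → C:8, F:3, N:1, O:1.
Total: 13.

13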